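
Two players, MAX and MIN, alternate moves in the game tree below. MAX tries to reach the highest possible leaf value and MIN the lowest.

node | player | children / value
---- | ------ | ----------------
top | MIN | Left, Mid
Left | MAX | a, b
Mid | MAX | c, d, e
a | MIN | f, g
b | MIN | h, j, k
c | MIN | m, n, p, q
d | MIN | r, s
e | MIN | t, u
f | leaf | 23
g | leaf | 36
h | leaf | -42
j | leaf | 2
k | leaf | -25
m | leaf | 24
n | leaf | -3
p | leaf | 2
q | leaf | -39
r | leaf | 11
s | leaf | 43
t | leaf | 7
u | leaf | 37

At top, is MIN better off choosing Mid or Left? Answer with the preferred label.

Mid

c (MIN): min(24, -3, 2, -39) = -39
d (MIN): min(11, 43) = 11
e (MIN): min(7, 37) = 7
Mid (MAX): max(-39, 11, 7) = 11
a (MIN): min(23, 36) = 23
b (MIN): min(-42, 2, -25) = -42
Left (MAX): max(23, -42) = 23
MIN prefers the lower value; Mid=11, Left=23. Mid is better since 11 < 23.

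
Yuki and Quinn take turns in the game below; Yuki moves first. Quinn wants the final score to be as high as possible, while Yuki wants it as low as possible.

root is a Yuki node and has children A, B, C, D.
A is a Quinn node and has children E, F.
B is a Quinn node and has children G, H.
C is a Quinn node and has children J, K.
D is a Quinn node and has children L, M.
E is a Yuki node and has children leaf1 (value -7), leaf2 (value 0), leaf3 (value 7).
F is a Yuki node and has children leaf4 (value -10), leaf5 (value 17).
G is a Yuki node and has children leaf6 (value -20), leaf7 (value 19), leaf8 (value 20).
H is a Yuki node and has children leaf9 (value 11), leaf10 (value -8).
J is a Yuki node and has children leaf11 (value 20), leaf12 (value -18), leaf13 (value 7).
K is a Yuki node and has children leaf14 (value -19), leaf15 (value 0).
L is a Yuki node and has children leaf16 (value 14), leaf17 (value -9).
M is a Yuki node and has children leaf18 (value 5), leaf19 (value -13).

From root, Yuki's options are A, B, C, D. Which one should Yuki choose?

C

E (Yuki): min(-7, 0, 7) = -7
F (Yuki): min(-10, 17) = -10
A (Quinn): max(-7, -10) = -7
G (Yuki): min(-20, 19, 20) = -20
H (Yuki): min(11, -8) = -8
B (Quinn): max(-20, -8) = -8
J (Yuki): min(20, -18, 7) = -18
K (Yuki): min(-19, 0) = -19
C (Quinn): max(-18, -19) = -18
L (Yuki): min(14, -9) = -9
M (Yuki): min(5, -13) = -13
D (Quinn): max(-9, -13) = -9
root (Yuki): min(-7, -8, -18, -9) = -18
Yuki at root wants the lowest of {A=-7, B=-8, C=-18, D=-9}, so chooses C.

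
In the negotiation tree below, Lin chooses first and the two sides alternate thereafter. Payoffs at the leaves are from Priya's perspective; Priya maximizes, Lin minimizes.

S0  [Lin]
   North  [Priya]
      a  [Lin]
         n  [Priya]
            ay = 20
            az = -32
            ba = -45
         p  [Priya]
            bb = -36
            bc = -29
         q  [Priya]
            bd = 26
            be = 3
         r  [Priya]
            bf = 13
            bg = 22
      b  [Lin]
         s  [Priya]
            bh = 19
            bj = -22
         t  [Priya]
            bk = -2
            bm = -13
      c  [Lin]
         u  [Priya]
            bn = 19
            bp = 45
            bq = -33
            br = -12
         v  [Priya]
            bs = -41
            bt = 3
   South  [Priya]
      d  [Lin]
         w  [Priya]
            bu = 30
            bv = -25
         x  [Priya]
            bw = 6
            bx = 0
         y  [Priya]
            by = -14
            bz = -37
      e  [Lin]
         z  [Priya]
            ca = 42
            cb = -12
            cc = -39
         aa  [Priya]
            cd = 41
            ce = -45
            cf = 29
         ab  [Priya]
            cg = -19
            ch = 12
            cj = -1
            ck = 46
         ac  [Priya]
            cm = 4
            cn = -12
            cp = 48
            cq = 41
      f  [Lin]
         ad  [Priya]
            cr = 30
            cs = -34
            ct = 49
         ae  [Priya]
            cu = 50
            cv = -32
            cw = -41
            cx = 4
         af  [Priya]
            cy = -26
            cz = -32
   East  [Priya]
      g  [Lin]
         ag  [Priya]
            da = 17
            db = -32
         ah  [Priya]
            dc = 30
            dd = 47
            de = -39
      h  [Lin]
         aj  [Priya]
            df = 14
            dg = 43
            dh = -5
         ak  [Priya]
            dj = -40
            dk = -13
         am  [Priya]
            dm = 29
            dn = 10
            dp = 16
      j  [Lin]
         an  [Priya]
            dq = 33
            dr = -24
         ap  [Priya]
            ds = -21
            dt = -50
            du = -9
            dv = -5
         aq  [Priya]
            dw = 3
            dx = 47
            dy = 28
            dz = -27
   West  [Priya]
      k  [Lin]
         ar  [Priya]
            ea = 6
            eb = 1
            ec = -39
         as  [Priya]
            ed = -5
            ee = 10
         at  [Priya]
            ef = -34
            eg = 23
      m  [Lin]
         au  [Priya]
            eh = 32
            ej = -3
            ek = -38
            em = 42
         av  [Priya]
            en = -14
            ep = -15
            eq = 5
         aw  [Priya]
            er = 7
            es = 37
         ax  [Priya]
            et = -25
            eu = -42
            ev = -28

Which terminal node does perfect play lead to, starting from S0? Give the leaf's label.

n (Priya): max(20, -32, -45) = 20
p (Priya): max(-36, -29) = -29
q (Priya): max(26, 3) = 26
r (Priya): max(13, 22) = 22
a (Lin): min(20, -29, 26, 22) = -29
s (Priya): max(19, -22) = 19
t (Priya): max(-2, -13) = -2
b (Lin): min(19, -2) = -2
u (Priya): max(19, 45, -33, -12) = 45
v (Priya): max(-41, 3) = 3
c (Lin): min(45, 3) = 3
North (Priya): max(-29, -2, 3) = 3
w (Priya): max(30, -25) = 30
x (Priya): max(6, 0) = 6
y (Priya): max(-14, -37) = -14
d (Lin): min(30, 6, -14) = -14
z (Priya): max(42, -12, -39) = 42
aa (Priya): max(41, -45, 29) = 41
ab (Priya): max(-19, 12, -1, 46) = 46
ac (Priya): max(4, -12, 48, 41) = 48
e (Lin): min(42, 41, 46, 48) = 41
ad (Priya): max(30, -34, 49) = 49
ae (Priya): max(50, -32, -41, 4) = 50
af (Priya): max(-26, -32) = -26
f (Lin): min(49, 50, -26) = -26
South (Priya): max(-14, 41, -26) = 41
ag (Priya): max(17, -32) = 17
ah (Priya): max(30, 47, -39) = 47
g (Lin): min(17, 47) = 17
aj (Priya): max(14, 43, -5) = 43
ak (Priya): max(-40, -13) = -13
am (Priya): max(29, 10, 16) = 29
h (Lin): min(43, -13, 29) = -13
an (Priya): max(33, -24) = 33
ap (Priya): max(-21, -50, -9, -5) = -5
aq (Priya): max(3, 47, 28, -27) = 47
j (Lin): min(33, -5, 47) = -5
East (Priya): max(17, -13, -5) = 17
ar (Priya): max(6, 1, -39) = 6
as (Priya): max(-5, 10) = 10
at (Priya): max(-34, 23) = 23
k (Lin): min(6, 10, 23) = 6
au (Priya): max(32, -3, -38, 42) = 42
av (Priya): max(-14, -15, 5) = 5
aw (Priya): max(7, 37) = 37
ax (Priya): max(-25, -42, -28) = -25
m (Lin): min(42, 5, 37, -25) = -25
West (Priya): max(6, -25) = 6
S0 (Lin): min(3, 41, 17, 6) = 3
At S0, Lin picks North (lowest: 3).
At North, Priya picks c (highest: 3).
At c, Lin picks v (lowest: 3).
At v, Priya picks bt (highest: 3).
Terminal value 3.

bt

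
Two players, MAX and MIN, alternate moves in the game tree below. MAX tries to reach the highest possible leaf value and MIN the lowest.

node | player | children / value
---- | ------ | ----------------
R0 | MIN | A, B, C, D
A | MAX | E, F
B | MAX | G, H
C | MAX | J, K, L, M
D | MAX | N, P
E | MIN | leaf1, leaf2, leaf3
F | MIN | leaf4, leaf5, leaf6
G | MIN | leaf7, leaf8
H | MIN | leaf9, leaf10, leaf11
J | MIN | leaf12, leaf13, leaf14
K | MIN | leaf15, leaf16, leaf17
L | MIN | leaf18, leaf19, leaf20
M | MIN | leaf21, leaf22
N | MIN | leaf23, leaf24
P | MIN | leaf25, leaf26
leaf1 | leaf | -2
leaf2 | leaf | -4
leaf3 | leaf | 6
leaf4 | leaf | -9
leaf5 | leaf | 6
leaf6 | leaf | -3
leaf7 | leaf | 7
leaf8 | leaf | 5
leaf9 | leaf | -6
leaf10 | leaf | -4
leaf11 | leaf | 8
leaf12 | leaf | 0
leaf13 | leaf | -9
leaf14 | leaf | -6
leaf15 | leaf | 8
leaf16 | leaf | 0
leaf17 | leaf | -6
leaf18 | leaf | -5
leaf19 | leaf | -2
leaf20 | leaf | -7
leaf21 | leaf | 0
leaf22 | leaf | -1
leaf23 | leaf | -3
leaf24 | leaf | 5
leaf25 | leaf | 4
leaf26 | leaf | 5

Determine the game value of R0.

-4

E (MIN): min(-2, -4, 6) = -4
F (MIN): min(-9, 6, -3) = -9
A (MAX): max(-4, -9) = -4
G (MIN): min(7, 5) = 5
H (MIN): min(-6, -4, 8) = -6
B (MAX): max(5, -6) = 5
J (MIN): min(0, -9, -6) = -9
K (MIN): min(8, 0, -6) = -6
L (MIN): min(-5, -2, -7) = -7
M (MIN): min(0, -1) = -1
C (MAX): max(-9, -6, -7, -1) = -1
N (MIN): min(-3, 5) = -3
P (MIN): min(4, 5) = 4
D (MAX): max(-3, 4) = 4
R0 (MIN): min(-4, 5, -1, 4) = -4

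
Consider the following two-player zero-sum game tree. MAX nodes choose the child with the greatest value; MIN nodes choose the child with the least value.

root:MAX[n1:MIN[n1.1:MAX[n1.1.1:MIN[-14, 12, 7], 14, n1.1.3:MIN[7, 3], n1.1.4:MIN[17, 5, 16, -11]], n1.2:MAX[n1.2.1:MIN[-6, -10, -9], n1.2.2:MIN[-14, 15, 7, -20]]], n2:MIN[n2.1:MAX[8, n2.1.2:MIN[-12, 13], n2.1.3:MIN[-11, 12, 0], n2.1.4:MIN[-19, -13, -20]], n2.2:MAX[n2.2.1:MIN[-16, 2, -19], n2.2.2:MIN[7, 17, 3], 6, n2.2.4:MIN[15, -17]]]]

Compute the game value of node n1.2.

-10

n1.2.1 (MIN): min(-6, -10, -9) = -10
n1.2.2 (MIN): min(-14, 15, 7, -20) = -20
n1.2 (MAX): max(-10, -20) = -10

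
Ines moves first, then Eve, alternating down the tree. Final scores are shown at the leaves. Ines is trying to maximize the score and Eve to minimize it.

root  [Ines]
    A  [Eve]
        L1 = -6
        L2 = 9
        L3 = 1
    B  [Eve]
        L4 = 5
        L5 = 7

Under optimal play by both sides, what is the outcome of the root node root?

5

A (Eve): min(-6, 9, 1) = -6
B (Eve): min(5, 7) = 5
root (Ines): max(-6, 5) = 5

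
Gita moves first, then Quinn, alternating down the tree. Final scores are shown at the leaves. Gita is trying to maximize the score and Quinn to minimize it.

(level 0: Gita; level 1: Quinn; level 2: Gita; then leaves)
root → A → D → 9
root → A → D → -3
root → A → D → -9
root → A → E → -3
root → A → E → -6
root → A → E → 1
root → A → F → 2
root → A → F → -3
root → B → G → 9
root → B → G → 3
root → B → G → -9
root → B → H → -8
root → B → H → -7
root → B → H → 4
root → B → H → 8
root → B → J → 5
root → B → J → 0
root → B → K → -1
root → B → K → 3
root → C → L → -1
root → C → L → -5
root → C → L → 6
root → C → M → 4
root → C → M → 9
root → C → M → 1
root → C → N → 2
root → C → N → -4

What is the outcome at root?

D (Gita): max(9, -3, -9) = 9
E (Gita): max(-3, -6, 1) = 1
F (Gita): max(2, -3) = 2
A (Quinn): min(9, 1, 2) = 1
G (Gita): max(9, 3, -9) = 9
H (Gita): max(-8, -7, 4, 8) = 8
J (Gita): max(5, 0) = 5
K (Gita): max(-1, 3) = 3
B (Quinn): min(9, 8, 5, 3) = 3
L (Gita): max(-1, -5, 6) = 6
M (Gita): max(4, 9, 1) = 9
N (Gita): max(2, -4) = 2
C (Quinn): min(6, 9, 2) = 2
root (Gita): max(1, 3, 2) = 3

3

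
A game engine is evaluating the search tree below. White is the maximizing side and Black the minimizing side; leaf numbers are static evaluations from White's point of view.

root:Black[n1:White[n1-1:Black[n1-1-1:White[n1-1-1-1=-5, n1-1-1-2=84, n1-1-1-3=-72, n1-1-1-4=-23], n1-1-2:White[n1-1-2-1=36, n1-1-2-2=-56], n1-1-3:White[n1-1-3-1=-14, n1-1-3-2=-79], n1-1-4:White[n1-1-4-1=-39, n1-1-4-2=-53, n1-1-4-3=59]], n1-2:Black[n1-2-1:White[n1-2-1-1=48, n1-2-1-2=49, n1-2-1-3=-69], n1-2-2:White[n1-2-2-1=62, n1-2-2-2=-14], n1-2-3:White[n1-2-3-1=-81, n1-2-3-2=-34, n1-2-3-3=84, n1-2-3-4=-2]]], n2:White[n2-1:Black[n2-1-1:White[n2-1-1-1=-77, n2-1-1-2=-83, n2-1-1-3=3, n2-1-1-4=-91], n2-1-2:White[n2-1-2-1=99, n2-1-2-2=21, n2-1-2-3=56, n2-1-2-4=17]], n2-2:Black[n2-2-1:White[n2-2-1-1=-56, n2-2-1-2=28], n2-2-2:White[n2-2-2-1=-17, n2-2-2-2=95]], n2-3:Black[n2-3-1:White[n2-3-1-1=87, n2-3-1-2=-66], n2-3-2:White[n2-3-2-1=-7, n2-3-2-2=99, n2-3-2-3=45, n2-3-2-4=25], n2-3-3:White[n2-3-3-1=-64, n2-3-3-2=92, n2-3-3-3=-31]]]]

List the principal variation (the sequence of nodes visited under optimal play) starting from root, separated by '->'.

n1-1-1 (White): max(-5, 84, -72, -23) = 84
n1-1-2 (White): max(36, -56) = 36
n1-1-3 (White): max(-14, -79) = -14
n1-1-4 (White): max(-39, -53, 59) = 59
n1-1 (Black): min(84, 36, -14, 59) = -14
n1-2-1 (White): max(48, 49, -69) = 49
n1-2-2 (White): max(62, -14) = 62
n1-2-3 (White): max(-81, -34, 84, -2) = 84
n1-2 (Black): min(49, 62, 84) = 49
n1 (White): max(-14, 49) = 49
n2-1-1 (White): max(-77, -83, 3, -91) = 3
n2-1-2 (White): max(99, 21, 56, 17) = 99
n2-1 (Black): min(3, 99) = 3
n2-2-1 (White): max(-56, 28) = 28
n2-2-2 (White): max(-17, 95) = 95
n2-2 (Black): min(28, 95) = 28
n2-3-1 (White): max(87, -66) = 87
n2-3-2 (White): max(-7, 99, 45, 25) = 99
n2-3-3 (White): max(-64, 92, -31) = 92
n2-3 (Black): min(87, 99, 92) = 87
n2 (White): max(3, 28, 87) = 87
root (Black): min(49, 87) = 49
At root, Black picks n1 (lowest: 49).
At n1, White picks n1-2 (highest: 49).
At n1-2, Black picks n1-2-1 (lowest: 49).
At n1-2-1, White picks n1-2-1-2 (highest: 49).
Terminal value 49.

root -> n1 -> n1-2 -> n1-2-1 -> n1-2-1-2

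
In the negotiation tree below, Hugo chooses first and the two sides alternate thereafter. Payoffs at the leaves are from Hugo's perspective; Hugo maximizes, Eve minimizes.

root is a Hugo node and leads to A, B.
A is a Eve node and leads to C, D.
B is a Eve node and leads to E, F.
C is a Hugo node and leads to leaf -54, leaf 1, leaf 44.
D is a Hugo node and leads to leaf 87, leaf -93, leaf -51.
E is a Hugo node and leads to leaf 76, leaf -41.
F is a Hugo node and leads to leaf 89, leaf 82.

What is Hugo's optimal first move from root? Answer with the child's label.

B

C (Hugo): max(-54, 1, 44) = 44
D (Hugo): max(87, -93, -51) = 87
A (Eve): min(44, 87) = 44
E (Hugo): max(76, -41) = 76
F (Hugo): max(89, 82) = 89
B (Eve): min(76, 89) = 76
root (Hugo): max(44, 76) = 76
Hugo at root wants the highest of {A=44, B=76}, so chooses B.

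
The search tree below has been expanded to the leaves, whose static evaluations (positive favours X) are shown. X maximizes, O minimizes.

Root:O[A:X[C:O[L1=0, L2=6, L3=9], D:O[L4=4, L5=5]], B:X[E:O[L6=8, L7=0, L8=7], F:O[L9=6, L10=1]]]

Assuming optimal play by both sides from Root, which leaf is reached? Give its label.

C (O): min(0, 6, 9) = 0
D (O): min(4, 5) = 4
A (X): max(0, 4) = 4
E (O): min(8, 0, 7) = 0
F (O): min(6, 1) = 1
B (X): max(0, 1) = 1
Root (O): min(4, 1) = 1
At Root, O picks B (lowest: 1).
At B, X picks F (highest: 1).
At F, O picks L10 (lowest: 1).
Terminal value 1.

L10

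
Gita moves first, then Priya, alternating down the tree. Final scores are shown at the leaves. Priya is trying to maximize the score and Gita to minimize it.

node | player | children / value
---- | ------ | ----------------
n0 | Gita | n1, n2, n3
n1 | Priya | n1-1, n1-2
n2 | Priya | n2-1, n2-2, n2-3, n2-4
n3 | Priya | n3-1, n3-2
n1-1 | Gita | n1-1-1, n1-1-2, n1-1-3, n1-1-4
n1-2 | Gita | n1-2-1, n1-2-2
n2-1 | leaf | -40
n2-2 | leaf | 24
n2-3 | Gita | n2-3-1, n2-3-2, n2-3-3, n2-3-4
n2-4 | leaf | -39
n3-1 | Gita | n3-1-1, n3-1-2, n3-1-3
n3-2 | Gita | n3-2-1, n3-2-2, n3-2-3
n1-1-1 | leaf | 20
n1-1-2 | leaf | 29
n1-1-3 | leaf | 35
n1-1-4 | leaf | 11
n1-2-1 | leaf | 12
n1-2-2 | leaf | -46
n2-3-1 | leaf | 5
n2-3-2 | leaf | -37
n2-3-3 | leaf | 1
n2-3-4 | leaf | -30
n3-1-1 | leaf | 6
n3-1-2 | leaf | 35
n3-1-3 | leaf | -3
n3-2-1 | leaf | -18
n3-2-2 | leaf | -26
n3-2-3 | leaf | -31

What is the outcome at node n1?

11

n1-1 (Gita): min(20, 29, 35, 11) = 11
n1-2 (Gita): min(12, -46) = -46
n1 (Priya): max(11, -46) = 11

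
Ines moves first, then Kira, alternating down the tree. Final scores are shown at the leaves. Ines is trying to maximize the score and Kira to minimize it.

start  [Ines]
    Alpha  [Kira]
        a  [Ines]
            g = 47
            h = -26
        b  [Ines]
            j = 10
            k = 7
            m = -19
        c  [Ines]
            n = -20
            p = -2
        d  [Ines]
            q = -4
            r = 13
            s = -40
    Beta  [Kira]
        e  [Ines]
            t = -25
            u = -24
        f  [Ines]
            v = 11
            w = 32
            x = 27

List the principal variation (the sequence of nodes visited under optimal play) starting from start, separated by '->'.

start -> Alpha -> c -> p

a (Ines): max(47, -26) = 47
b (Ines): max(10, 7, -19) = 10
c (Ines): max(-20, -2) = -2
d (Ines): max(-4, 13, -40) = 13
Alpha (Kira): min(47, 10, -2, 13) = -2
e (Ines): max(-25, -24) = -24
f (Ines): max(11, 32, 27) = 32
Beta (Kira): min(-24, 32) = -24
start (Ines): max(-2, -24) = -2
At start, Ines picks Alpha (highest: -2).
At Alpha, Kira picks c (lowest: -2).
At c, Ines picks p (highest: -2).
Terminal value -2.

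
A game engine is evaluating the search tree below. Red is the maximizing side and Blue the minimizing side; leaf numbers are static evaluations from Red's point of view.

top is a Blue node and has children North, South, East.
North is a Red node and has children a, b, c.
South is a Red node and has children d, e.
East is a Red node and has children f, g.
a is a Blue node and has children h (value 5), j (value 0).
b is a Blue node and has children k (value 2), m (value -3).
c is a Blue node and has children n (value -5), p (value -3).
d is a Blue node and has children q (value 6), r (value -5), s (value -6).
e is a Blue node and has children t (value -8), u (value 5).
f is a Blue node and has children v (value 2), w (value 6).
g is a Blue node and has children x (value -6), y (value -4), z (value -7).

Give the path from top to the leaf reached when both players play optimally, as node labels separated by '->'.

top -> South -> d -> s

a (Blue): min(5, 0) = 0
b (Blue): min(2, -3) = -3
c (Blue): min(-5, -3) = -5
North (Red): max(0, -3, -5) = 0
d (Blue): min(6, -5, -6) = -6
e (Blue): min(-8, 5) = -8
South (Red): max(-6, -8) = -6
f (Blue): min(2, 6) = 2
g (Blue): min(-6, -4, -7) = -7
East (Red): max(2, -7) = 2
top (Blue): min(0, -6, 2) = -6
At top, Blue picks South (lowest: -6).
At South, Red picks d (highest: -6).
At d, Blue picks s (lowest: -6).
Terminal value -6.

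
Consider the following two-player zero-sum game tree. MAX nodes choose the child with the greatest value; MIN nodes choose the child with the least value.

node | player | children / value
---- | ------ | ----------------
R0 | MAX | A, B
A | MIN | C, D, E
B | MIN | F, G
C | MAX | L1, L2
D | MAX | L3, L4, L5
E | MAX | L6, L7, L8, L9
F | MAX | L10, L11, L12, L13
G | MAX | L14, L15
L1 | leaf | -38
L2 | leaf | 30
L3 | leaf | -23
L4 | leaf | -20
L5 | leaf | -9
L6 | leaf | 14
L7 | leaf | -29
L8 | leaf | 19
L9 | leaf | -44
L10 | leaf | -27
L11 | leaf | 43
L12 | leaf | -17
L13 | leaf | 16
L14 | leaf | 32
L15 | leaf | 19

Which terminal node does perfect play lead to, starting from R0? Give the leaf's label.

L14

C (MAX): max(-38, 30) = 30
D (MAX): max(-23, -20, -9) = -9
E (MAX): max(14, -29, 19, -44) = 19
A (MIN): min(30, -9, 19) = -9
F (MAX): max(-27, 43, -17, 16) = 43
G (MAX): max(32, 19) = 32
B (MIN): min(43, 32) = 32
R0 (MAX): max(-9, 32) = 32
At R0, MAX picks B (highest: 32).
At B, MIN picks G (lowest: 32).
At G, MAX picks L14 (highest: 32).
Terminal value 32.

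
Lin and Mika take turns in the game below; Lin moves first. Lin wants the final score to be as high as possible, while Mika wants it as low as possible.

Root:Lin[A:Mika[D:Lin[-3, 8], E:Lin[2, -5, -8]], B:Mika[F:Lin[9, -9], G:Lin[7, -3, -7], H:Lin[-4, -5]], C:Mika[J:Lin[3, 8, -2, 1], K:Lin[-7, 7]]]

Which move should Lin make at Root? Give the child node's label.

C

D (Lin): max(-3, 8) = 8
E (Lin): max(2, -5, -8) = 2
A (Mika): min(8, 2) = 2
F (Lin): max(9, -9) = 9
G (Lin): max(7, -3, -7) = 7
H (Lin): max(-4, -5) = -4
B (Mika): min(9, 7, -4) = -4
J (Lin): max(3, 8, -2, 1) = 8
K (Lin): max(-7, 7) = 7
C (Mika): min(8, 7) = 7
Root (Lin): max(2, -4, 7) = 7
Lin at Root wants the highest of {A=2, B=-4, C=7}, so chooses C.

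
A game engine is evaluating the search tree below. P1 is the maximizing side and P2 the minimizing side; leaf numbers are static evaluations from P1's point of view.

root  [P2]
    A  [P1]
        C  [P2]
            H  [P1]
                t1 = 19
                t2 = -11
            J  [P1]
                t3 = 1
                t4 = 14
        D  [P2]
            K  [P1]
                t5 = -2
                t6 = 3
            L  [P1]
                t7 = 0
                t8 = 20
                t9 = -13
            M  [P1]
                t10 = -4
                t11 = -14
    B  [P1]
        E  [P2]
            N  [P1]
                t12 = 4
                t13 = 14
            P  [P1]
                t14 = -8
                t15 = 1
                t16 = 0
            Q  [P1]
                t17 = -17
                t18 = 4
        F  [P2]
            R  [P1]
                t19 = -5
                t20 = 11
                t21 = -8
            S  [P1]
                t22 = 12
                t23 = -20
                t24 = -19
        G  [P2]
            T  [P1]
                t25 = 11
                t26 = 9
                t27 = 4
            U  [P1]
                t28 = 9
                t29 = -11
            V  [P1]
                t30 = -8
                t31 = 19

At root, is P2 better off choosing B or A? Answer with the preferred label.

N (P1): max(4, 14) = 14
P (P1): max(-8, 1, 0) = 1
Q (P1): max(-17, 4) = 4
E (P2): min(14, 1, 4) = 1
R (P1): max(-5, 11, -8) = 11
S (P1): max(12, -20, -19) = 12
F (P2): min(11, 12) = 11
T (P1): max(11, 9, 4) = 11
U (P1): max(9, -11) = 9
V (P1): max(-8, 19) = 19
G (P2): min(11, 9, 19) = 9
B (P1): max(1, 11, 9) = 11
H (P1): max(19, -11) = 19
J (P1): max(1, 14) = 14
C (P2): min(19, 14) = 14
K (P1): max(-2, 3) = 3
L (P1): max(0, 20, -13) = 20
M (P1): max(-4, -14) = -4
D (P2): min(3, 20, -4) = -4
A (P1): max(14, -4) = 14
P2 prefers the lower value; B=11, A=14. B is better since 11 < 14.

B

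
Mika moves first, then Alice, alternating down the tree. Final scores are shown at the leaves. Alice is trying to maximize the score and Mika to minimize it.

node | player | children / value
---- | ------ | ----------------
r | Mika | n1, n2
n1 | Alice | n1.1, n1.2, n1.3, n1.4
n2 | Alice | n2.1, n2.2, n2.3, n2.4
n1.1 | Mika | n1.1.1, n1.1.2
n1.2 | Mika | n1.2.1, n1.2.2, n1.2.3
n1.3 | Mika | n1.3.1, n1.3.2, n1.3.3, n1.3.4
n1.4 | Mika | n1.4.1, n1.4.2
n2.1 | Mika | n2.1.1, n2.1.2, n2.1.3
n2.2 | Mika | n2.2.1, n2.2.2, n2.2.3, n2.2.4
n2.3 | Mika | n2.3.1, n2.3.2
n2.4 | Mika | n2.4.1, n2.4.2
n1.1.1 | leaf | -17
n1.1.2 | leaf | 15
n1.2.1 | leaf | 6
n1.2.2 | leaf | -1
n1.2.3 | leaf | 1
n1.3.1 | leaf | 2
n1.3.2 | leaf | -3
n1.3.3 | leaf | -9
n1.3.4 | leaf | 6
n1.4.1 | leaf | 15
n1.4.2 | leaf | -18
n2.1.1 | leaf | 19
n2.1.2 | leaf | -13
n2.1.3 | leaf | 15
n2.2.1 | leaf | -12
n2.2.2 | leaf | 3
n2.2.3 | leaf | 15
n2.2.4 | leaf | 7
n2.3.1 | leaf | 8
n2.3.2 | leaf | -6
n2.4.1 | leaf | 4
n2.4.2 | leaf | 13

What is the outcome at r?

-1

n1.1 (Mika): min(-17, 15) = -17
n1.2 (Mika): min(6, -1, 1) = -1
n1.3 (Mika): min(2, -3, -9, 6) = -9
n1.4 (Mika): min(15, -18) = -18
n1 (Alice): max(-17, -1, -9, -18) = -1
n2.1 (Mika): min(19, -13, 15) = -13
n2.2 (Mika): min(-12, 3, 15, 7) = -12
n2.3 (Mika): min(8, -6) = -6
n2.4 (Mika): min(4, 13) = 4
n2 (Alice): max(-13, -12, -6, 4) = 4
r (Mika): min(-1, 4) = -1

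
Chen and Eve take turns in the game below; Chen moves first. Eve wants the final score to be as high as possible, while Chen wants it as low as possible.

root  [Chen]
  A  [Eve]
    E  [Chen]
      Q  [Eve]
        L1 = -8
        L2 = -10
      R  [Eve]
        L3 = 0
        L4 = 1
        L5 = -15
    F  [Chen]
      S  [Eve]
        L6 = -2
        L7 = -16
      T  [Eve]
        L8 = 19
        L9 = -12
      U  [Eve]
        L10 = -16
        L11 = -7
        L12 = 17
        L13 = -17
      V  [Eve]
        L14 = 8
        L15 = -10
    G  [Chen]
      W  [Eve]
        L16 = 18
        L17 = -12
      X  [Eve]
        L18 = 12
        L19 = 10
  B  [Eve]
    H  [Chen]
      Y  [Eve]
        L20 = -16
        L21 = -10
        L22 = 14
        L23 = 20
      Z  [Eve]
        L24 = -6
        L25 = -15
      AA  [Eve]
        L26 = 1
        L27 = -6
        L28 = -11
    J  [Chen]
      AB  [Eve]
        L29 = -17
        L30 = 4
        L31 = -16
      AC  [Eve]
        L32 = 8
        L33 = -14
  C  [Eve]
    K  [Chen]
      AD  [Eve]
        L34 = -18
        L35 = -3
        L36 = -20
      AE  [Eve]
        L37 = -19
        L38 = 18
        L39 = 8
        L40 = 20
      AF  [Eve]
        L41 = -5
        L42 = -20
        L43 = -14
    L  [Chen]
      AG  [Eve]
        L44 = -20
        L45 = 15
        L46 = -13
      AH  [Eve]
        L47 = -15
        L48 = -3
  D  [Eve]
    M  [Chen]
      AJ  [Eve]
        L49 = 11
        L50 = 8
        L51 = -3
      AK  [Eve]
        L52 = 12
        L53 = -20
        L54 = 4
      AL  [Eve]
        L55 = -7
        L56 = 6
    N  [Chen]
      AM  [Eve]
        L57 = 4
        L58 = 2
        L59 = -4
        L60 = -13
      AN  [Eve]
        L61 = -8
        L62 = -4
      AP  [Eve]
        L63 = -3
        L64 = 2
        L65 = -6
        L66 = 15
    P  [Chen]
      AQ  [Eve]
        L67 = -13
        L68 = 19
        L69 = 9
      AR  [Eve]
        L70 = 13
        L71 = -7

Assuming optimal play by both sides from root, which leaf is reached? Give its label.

L48

Q (Eve): max(-8, -10) = -8
R (Eve): max(0, 1, -15) = 1
E (Chen): min(-8, 1) = -8
S (Eve): max(-2, -16) = -2
T (Eve): max(19, -12) = 19
U (Eve): max(-16, -7, 17, -17) = 17
V (Eve): max(8, -10) = 8
F (Chen): min(-2, 19, 17, 8) = -2
W (Eve): max(18, -12) = 18
X (Eve): max(12, 10) = 12
G (Chen): min(18, 12) = 12
A (Eve): max(-8, -2, 12) = 12
Y (Eve): max(-16, -10, 14, 20) = 20
Z (Eve): max(-6, -15) = -6
AA (Eve): max(1, -6, -11) = 1
H (Chen): min(20, -6, 1) = -6
AB (Eve): max(-17, 4, -16) = 4
AC (Eve): max(8, -14) = 8
J (Chen): min(4, 8) = 4
B (Eve): max(-6, 4) = 4
AD (Eve): max(-18, -3, -20) = -3
AE (Eve): max(-19, 18, 8, 20) = 20
AF (Eve): max(-5, -20, -14) = -5
K (Chen): min(-3, 20, -5) = -5
AG (Eve): max(-20, 15, -13) = 15
AH (Eve): max(-15, -3) = -3
L (Chen): min(15, -3) = -3
C (Eve): max(-5, -3) = -3
AJ (Eve): max(11, 8, -3) = 11
AK (Eve): max(12, -20, 4) = 12
AL (Eve): max(-7, 6) = 6
M (Chen): min(11, 12, 6) = 6
AM (Eve): max(4, 2, -4, -13) = 4
AN (Eve): max(-8, -4) = -4
AP (Eve): max(-3, 2, -6, 15) = 15
N (Chen): min(4, -4, 15) = -4
AQ (Eve): max(-13, 19, 9) = 19
AR (Eve): max(13, -7) = 13
P (Chen): min(19, 13) = 13
D (Eve): max(6, -4, 13) = 13
root (Chen): min(12, 4, -3, 13) = -3
At root, Chen picks C (lowest: -3).
At C, Eve picks L (highest: -3).
At L, Chen picks AH (lowest: -3).
At AH, Eve picks L48 (highest: -3).
Terminal value -3.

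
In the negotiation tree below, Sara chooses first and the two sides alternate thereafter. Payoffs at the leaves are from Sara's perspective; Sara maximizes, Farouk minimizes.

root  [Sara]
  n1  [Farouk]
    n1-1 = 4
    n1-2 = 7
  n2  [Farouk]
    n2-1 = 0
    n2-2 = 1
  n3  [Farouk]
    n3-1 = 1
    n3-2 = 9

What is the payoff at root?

4

n1 (Farouk): min(4, 7) = 4
n2 (Farouk): min(0, 1) = 0
n3 (Farouk): min(1, 9) = 1
root (Sara): max(4, 0, 1) = 4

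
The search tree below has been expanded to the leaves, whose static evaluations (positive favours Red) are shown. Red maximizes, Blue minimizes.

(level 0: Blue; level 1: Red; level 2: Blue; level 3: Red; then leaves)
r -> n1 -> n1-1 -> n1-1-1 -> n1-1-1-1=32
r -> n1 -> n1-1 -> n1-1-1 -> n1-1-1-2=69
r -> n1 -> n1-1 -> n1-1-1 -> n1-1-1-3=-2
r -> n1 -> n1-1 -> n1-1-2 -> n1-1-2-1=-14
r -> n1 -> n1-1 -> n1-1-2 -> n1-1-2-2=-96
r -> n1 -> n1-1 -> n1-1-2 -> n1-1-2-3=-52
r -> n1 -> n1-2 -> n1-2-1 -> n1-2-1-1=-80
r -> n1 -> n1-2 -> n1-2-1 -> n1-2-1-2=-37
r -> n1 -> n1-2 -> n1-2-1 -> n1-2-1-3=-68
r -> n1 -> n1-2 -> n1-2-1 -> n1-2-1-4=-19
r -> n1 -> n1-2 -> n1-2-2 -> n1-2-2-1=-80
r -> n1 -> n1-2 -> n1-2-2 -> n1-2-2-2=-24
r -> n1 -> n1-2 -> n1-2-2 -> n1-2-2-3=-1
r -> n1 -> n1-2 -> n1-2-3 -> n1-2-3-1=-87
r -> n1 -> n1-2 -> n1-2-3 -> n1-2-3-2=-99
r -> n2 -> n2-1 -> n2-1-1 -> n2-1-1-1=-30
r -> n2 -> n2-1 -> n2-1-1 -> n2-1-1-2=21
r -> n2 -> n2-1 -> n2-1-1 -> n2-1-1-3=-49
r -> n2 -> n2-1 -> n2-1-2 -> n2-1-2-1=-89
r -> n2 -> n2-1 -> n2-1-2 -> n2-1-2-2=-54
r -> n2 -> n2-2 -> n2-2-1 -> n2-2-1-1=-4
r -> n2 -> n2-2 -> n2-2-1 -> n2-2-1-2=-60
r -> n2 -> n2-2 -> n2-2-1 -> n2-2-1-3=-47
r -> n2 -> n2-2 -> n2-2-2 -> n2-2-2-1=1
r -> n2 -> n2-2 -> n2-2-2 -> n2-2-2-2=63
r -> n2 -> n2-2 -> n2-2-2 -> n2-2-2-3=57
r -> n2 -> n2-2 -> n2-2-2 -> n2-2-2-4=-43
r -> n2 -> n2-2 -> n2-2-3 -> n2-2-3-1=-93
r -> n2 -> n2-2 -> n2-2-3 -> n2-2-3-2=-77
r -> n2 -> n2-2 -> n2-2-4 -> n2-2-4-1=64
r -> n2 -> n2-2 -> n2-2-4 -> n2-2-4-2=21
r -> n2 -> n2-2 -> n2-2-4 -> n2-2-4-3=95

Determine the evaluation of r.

-54

n1-1-1 (Red): max(32, 69, -2) = 69
n1-1-2 (Red): max(-14, -96, -52) = -14
n1-1 (Blue): min(69, -14) = -14
n1-2-1 (Red): max(-80, -37, -68, -19) = -19
n1-2-2 (Red): max(-80, -24, -1) = -1
n1-2-3 (Red): max(-87, -99) = -87
n1-2 (Blue): min(-19, -1, -87) = -87
n1 (Red): max(-14, -87) = -14
n2-1-1 (Red): max(-30, 21, -49) = 21
n2-1-2 (Red): max(-89, -54) = -54
n2-1 (Blue): min(21, -54) = -54
n2-2-1 (Red): max(-4, -60, -47) = -4
n2-2-2 (Red): max(1, 63, 57, -43) = 63
n2-2-3 (Red): max(-93, -77) = -77
n2-2-4 (Red): max(64, 21, 95) = 95
n2-2 (Blue): min(-4, 63, -77, 95) = -77
n2 (Red): max(-54, -77) = -54
r (Blue): min(-14, -54) = -54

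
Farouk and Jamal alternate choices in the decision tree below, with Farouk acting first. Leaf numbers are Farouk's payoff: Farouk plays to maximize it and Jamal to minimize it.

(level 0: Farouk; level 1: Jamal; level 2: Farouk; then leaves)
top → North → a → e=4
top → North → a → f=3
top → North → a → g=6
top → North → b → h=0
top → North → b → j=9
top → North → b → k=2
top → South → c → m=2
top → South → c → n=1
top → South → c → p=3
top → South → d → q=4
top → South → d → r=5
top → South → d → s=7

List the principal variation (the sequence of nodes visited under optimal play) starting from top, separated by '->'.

a (Farouk): max(4, 3, 6) = 6
b (Farouk): max(0, 9, 2) = 9
North (Jamal): min(6, 9) = 6
c (Farouk): max(2, 1, 3) = 3
d (Farouk): max(4, 5, 7) = 7
South (Jamal): min(3, 7) = 3
top (Farouk): max(6, 3) = 6
At top, Farouk picks North (highest: 6).
At North, Jamal picks a (lowest: 6).
At a, Farouk picks g (highest: 6).
Terminal value 6.

top -> North -> a -> g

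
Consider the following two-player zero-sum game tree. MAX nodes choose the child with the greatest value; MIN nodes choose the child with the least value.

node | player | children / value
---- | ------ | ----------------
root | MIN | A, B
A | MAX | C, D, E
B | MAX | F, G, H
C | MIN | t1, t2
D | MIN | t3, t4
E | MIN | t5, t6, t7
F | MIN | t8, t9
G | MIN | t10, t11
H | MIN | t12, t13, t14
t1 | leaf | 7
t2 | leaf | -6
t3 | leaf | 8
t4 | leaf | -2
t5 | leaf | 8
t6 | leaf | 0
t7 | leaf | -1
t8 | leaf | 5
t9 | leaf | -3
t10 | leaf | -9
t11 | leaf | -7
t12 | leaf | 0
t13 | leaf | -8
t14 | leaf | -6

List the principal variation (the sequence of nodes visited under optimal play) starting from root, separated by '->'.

root -> B -> F -> t9

C (MIN): min(7, -6) = -6
D (MIN): min(8, -2) = -2
E (MIN): min(8, 0, -1) = -1
A (MAX): max(-6, -2, -1) = -1
F (MIN): min(5, -3) = -3
G (MIN): min(-9, -7) = -9
H (MIN): min(0, -8, -6) = -8
B (MAX): max(-3, -9, -8) = -3
root (MIN): min(-1, -3) = -3
At root, MIN picks B (lowest: -3).
At B, MAX picks F (highest: -3).
At F, MIN picks t9 (lowest: -3).
Terminal value -3.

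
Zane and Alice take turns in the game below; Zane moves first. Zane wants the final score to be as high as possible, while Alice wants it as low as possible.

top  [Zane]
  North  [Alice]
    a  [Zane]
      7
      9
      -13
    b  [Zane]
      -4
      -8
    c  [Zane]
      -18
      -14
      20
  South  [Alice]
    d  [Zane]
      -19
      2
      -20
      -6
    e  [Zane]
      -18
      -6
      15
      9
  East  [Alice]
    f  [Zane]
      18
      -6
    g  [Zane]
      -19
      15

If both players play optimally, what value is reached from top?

15

a (Zane): max(7, 9, -13) = 9
b (Zane): max(-4, -8) = -4
c (Zane): max(-18, -14, 20) = 20
North (Alice): min(9, -4, 20) = -4
d (Zane): max(-19, 2, -20, -6) = 2
e (Zane): max(-18, -6, 15, 9) = 15
South (Alice): min(2, 15) = 2
f (Zane): max(18, -6) = 18
g (Zane): max(-19, 15) = 15
East (Alice): min(18, 15) = 15
top (Zane): max(-4, 2, 15) = 15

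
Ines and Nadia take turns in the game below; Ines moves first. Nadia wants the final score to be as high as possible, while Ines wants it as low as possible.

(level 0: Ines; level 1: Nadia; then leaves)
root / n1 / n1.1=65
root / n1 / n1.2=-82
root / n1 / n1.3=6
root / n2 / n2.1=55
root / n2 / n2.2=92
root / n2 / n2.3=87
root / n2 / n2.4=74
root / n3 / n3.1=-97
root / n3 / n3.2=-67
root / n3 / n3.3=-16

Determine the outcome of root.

-16

n1 (Nadia): max(65, -82, 6) = 65
n2 (Nadia): max(55, 92, 87, 74) = 92
n3 (Nadia): max(-97, -67, -16) = -16
root (Ines): min(65, 92, -16) = -16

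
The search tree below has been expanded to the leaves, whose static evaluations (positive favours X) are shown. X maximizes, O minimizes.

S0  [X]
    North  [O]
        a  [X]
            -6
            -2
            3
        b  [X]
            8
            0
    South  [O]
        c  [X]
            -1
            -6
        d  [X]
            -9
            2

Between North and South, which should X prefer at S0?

a (X): max(-6, -2, 3) = 3
b (X): max(8, 0) = 8
North (O): min(3, 8) = 3
c (X): max(-1, -6) = -1
d (X): max(-9, 2) = 2
South (O): min(-1, 2) = -1
X prefers the higher value; North=3, South=-1. North is better since 3 > -1.

North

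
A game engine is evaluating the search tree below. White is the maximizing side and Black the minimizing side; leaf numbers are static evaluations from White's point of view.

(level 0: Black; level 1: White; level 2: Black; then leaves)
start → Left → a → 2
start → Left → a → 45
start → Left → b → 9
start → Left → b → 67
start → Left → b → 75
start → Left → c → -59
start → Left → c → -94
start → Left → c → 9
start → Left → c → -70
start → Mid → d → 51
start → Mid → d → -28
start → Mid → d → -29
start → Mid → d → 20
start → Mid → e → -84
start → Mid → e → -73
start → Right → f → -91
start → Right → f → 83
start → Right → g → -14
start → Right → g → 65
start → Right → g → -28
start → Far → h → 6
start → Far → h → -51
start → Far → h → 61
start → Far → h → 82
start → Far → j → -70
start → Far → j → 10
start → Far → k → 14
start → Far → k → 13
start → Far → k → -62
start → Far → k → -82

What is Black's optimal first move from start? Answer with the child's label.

a (Black): min(2, 45) = 2
b (Black): min(9, 67, 75) = 9
c (Black): min(-59, -94, 9, -70) = -94
Left (White): max(2, 9, -94) = 9
d (Black): min(51, -28, -29, 20) = -29
e (Black): min(-84, -73) = -84
Mid (White): max(-29, -84) = -29
f (Black): min(-91, 83) = -91
g (Black): min(-14, 65, -28) = -28
Right (White): max(-91, -28) = -28
h (Black): min(6, -51, 61, 82) = -51
j (Black): min(-70, 10) = -70
k (Black): min(14, 13, -62, -82) = -82
Far (White): max(-51, -70, -82) = -51
start (Black): min(9, -29, -28, -51) = -51
Black at start wants the lowest of {Left=9, Mid=-29, Right=-28, Far=-51}, so chooses Far.

Far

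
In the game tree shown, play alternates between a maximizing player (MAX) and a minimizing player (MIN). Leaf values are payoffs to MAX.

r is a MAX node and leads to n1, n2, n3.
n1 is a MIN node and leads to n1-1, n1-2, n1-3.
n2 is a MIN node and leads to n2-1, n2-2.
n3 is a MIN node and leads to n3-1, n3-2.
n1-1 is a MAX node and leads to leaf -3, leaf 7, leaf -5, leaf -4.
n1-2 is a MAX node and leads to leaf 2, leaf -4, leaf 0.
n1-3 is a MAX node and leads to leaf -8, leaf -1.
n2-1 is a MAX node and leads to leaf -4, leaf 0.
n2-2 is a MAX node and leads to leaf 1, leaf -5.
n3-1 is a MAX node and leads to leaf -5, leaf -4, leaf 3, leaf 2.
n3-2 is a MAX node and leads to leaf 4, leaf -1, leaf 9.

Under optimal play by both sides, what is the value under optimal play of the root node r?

n1-1 (MAX): max(-3, 7, -5, -4) = 7
n1-2 (MAX): max(2, -4, 0) = 2
n1-3 (MAX): max(-8, -1) = -1
n1 (MIN): min(7, 2, -1) = -1
n2-1 (MAX): max(-4, 0) = 0
n2-2 (MAX): max(1, -5) = 1
n2 (MIN): min(0, 1) = 0
n3-1 (MAX): max(-5, -4, 3, 2) = 3
n3-2 (MAX): max(4, -1, 9) = 9
n3 (MIN): min(3, 9) = 3
r (MAX): max(-1, 0, 3) = 3

3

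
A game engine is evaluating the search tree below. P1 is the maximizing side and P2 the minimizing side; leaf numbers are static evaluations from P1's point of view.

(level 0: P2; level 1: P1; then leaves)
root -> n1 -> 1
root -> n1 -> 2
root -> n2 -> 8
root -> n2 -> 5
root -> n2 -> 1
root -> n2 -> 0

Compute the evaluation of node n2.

8

n2 (P1): max(8, 5, 1, 0) = 8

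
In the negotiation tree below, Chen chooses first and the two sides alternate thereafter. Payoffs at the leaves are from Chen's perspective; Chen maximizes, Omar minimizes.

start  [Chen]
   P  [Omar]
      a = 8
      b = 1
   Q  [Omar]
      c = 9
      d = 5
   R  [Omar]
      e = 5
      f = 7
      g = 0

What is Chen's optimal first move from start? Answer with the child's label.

Q

P (Omar): min(8, 1) = 1
Q (Omar): min(9, 5) = 5
R (Omar): min(5, 7, 0) = 0
start (Chen): max(1, 5, 0) = 5
Chen at start wants the highest of {P=1, Q=5, R=0}, so chooses Q.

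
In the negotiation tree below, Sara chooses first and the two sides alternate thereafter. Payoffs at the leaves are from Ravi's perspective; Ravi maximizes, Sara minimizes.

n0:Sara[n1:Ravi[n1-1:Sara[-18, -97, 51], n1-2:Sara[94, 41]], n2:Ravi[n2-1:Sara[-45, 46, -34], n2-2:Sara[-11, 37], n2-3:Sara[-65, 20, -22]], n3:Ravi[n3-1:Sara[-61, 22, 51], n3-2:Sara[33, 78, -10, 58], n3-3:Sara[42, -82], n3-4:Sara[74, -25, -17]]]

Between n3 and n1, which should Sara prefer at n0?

n3

n3-1 (Sara): min(-61, 22, 51) = -61
n3-2 (Sara): min(33, 78, -10, 58) = -10
n3-3 (Sara): min(42, -82) = -82
n3-4 (Sara): min(74, -25, -17) = -25
n3 (Ravi): max(-61, -10, -82, -25) = -10
n1-1 (Sara): min(-18, -97, 51) = -97
n1-2 (Sara): min(94, 41) = 41
n1 (Ravi): max(-97, 41) = 41
Sara prefers the lower value; n3=-10, n1=41. n3 is better since -10 < 41.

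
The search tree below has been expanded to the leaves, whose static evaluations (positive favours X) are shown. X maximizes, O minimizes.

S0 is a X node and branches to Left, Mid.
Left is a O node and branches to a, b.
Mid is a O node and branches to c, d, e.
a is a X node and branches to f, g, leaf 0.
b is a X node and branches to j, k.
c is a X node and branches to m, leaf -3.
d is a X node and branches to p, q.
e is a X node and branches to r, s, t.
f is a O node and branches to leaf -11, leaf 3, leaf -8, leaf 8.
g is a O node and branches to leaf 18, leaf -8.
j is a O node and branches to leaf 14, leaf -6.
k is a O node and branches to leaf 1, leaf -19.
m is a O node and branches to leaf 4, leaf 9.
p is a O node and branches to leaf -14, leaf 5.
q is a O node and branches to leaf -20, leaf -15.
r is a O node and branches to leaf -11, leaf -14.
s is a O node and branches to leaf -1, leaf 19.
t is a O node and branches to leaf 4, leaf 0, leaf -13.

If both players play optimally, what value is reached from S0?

-6

f (O): min(-11, 3, -8, 8) = -11
g (O): min(18, -8) = -8
a (X): max(-11, -8, 0) = 0
j (O): min(14, -6) = -6
k (O): min(1, -19) = -19
b (X): max(-6, -19) = -6
Left (O): min(0, -6) = -6
m (O): min(4, 9) = 4
c (X): max(4, -3) = 4
p (O): min(-14, 5) = -14
q (O): min(-20, -15) = -20
d (X): max(-14, -20) = -14
r (O): min(-11, -14) = -14
s (O): min(-1, 19) = -1
t (O): min(4, 0, -13) = -13
e (X): max(-14, -1, -13) = -1
Mid (O): min(4, -14, -1) = -14
S0 (X): max(-6, -14) = -6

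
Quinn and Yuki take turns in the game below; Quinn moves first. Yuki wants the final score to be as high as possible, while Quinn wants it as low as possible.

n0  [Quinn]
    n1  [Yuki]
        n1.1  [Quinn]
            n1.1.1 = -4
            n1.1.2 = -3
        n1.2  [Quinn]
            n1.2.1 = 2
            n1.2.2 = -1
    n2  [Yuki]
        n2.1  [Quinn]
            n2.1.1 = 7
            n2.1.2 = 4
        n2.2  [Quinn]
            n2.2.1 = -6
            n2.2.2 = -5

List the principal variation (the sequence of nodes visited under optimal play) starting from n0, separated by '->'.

n1.1 (Quinn): min(-4, -3) = -4
n1.2 (Quinn): min(2, -1) = -1
n1 (Yuki): max(-4, -1) = -1
n2.1 (Quinn): min(7, 4) = 4
n2.2 (Quinn): min(-6, -5) = -6
n2 (Yuki): max(4, -6) = 4
n0 (Quinn): min(-1, 4) = -1
At n0, Quinn picks n1 (lowest: -1).
At n1, Yuki picks n1.2 (highest: -1).
At n1.2, Quinn picks n1.2.2 (lowest: -1).
Terminal value -1.

n0 -> n1 -> n1.2 -> n1.2.2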